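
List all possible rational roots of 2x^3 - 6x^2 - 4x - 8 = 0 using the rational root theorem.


Rational root theorem: possible roots are ±p/q where:
  p divides the constant term (-8): p ∈ {1, 2, 4, 8}
  q divides the leading coefficient (2): q ∈ {1, 2}

All possible rational roots: -8, -4, -2, -1, -1/2, 1/2, 1, 2, 4, 8

-8, -4, -2, -1, -1/2, 1/2, 1, 2, 4, 8


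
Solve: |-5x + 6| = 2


An absolute value equation |expr| = 2 gives two cases:
Case 1: -5x + 6 = 2
  -5x = -4, so x = 4/5
Case 2: -5x + 6 = -2
  -5x = -8, so x = 8/5

x = 4/5, x = 8/5


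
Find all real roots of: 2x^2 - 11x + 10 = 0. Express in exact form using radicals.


Using the quadratic formula: x = (-b ± sqrt(b^2 - 4ac)) / (2a)
Here a = 2, b = -11, c = 10
Discriminant = b^2 - 4ac = (-11)^2 - 4(2)(10) = 121 - 80 = 41
Since discriminant = 41 > 0, there are two real roots.
x = (11 ± sqrt(41)) / 4
Numerically: x ≈ 4.3508 or x ≈ 1.1492

x = (11 + sqrt(41)) / 4 or x = (11 - sqrt(41)) / 4


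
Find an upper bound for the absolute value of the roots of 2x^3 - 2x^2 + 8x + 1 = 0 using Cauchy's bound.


Cauchy's bound: all roots r satisfy |r| <= 1 + max(|a_i/a_n|) for i = 0,...,n-1
where a_n is the leading coefficient.

Coefficients: [2, -2, 8, 1]
Leading coefficient a_n = 2
Ratios |a_i/a_n|: 1, 4, 1/2
Maximum ratio: 4
Cauchy's bound: |r| <= 1 + 4 = 5

Upper bound = 5


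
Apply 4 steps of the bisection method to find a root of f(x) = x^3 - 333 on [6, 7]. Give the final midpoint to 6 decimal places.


f(x) = x^3 - 333
f(6) = -117 < 0
f(7) = 10 > 0

Step 1: midpoint = (6.000000 + 7.000000)/2 = 6.500000
  f(6.500000) = -58.375000
  f(mid) < 0, so root is in [6.500000, 7.000000]

Step 2: midpoint = (6.500000 + 7.000000)/2 = 6.750000
  f(6.750000) = -25.453125
  f(mid) < 0, so root is in [6.750000, 7.000000]

Step 3: midpoint = (6.750000 + 7.000000)/2 = 6.875000
  f(6.875000) = -8.048828
  f(mid) < 0, so root is in [6.875000, 7.000000]

Step 4: midpoint = (6.875000 + 7.000000)/2 = 6.937500
  f(6.937500) = 0.894287
  f(mid) > 0, so root is in [6.875000, 6.937500]

midpoint = 6.937500


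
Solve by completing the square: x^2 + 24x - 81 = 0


Start: x^2 + 24x - 81 = 0
Move constant: x^2 + 24x = 81
Half of 24 is 12, squared is 144
Add 144 to both sides: x^2 + 24x + 144 = 225
(x + 12)^2 = 225
x + 12 = ±15
x = -12 + 15 = 3 or x = -12 - 15 = -27

x = -27, x = 3


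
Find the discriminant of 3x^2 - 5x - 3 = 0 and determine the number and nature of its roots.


For ax^2 + bx + c = 0, discriminant D = b^2 - 4ac
Here a = 3, b = -5, c = -3
D = (-5)^2 - 4(3)(-3) = 25 + 36 = 61

D = 61 > 0 but not a perfect square
The equation has 2 distinct real irrational roots.

Discriminant = 61, 2 distinct real irrational roots


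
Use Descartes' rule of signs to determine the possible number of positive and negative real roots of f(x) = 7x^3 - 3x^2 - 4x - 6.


Descartes' rule of signs:

For positive roots, count sign changes in f(x) = 7x^3 - 3x^2 - 4x - 6:
Signs of coefficients: +, -, -, -
Number of sign changes: 1
Possible positive real roots: 1

For negative roots, examine f(-x) = -7x^3 - 3x^2 + 4x - 6:
Signs of coefficients: -, -, +, -
Number of sign changes: 2
Possible negative real roots: 2, 0

Positive roots: 1; Negative roots: 2 or 0


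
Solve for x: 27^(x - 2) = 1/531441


Express both sides with the same base.
1/531441 = 27^(-4)
Since the bases match, equate exponents: x - 2 = -4
So x = -4 - (-2) = -2

x = -2


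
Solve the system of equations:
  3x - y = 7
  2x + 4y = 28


Using Cramer's rule:
Determinant D = (3)(4) - (2)(-1) = 12 + 2 = 14
Dx = (7)(4) - (28)(-1) = 28 + 28 = 56
Dy = (3)(28) - (2)(7) = 84 - 14 = 70
x = Dx/D = 56/14 = 4
y = Dy/D = 70/14 = 5

x = 4, y = 5


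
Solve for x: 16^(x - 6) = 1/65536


Express both sides with the same base.
1/65536 = 16^(-4)
Since the bases match, equate exponents: x - 6 = -4
So x = -4 - (-6) = 2

x = 2


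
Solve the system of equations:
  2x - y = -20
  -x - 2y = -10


Using Cramer's rule:
Determinant D = (2)(-2) - (-1)(-1) = -4 - 1 = -5
Dx = (-20)(-2) - (-10)(-1) = 40 - 10 = 30
Dy = (2)(-10) - (-1)(-20) = -20 - 20 = -40
x = Dx/D = 30/-5 = -6
y = Dy/D = -40/-5 = 8

x = -6, y = 8


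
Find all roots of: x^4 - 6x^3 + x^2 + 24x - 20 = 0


Let p(x) = x^4 - 6x^3 + x^2 + 24x - 20. By the rational root theorem (leading coefficient 1), any rational root is an integer divisor of 20: try ±1, ±2, ... in turn.
Test x = 1: value = 0 ✓, so (x - 1) is a factor.
Synthetic division by (x - 1): bring down 1; 1(1) - 6 = -5; (-5)(1) + 1 = -4; (-4)(1) + 24 = 20; 20(1) - 20 = 0 → quotient x^3 - 5x^2 - 4x + 20, remainder 0.
Continue with the quotient x^3 - 5x^2 - 4x + 20 (candidates must divide 20; re-test x = 1 first in case it repeats).
Test x = 1: value = 12 ≠ 0.
Test x = -1: value = 18 ≠ 0.
Test x = 2: value = 0 ✓, so (x - 2) is a factor.
Synthetic division by (x - 2): bring down 1; 1(2) - 5 = -3; (-3)(2) - 4 = -10; (-10)(2) + 20 = 0 → quotient x^2 - 3x - 10, remainder 0.
Solve the quadratic x^2 - 3x - 10 = 0: discriminant = (-3)^2 - 4(1)(-10) = 9 + 40 = 49.
sqrt(49) = 7, so x = (3 ± 7)/2: x = 5 or x = -2.
Collecting all roots found:

x = -2, x = 1, x = 2, x = 5


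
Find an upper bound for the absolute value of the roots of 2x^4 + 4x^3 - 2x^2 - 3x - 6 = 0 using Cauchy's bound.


Cauchy's bound: all roots r satisfy |r| <= 1 + max(|a_i/a_n|) for i = 0,...,n-1
where a_n is the leading coefficient.

Coefficients: [2, 4, -2, -3, -6]
Leading coefficient a_n = 2
Ratios |a_i/a_n|: 2, 1, 3/2, 3
Maximum ratio: 3
Cauchy's bound: |r| <= 1 + 3 = 4

Upper bound = 4


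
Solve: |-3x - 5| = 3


An absolute value equation |expr| = 3 gives two cases:
Case 1: -3x - 5 = 3
  -3x = 8, so x = -8/3
Case 2: -3x - 5 = -3
  -3x = 2, so x = -2/3

x = -8/3, x = -2/3


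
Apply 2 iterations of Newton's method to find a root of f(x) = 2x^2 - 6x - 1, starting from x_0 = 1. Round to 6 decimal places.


Newton's method: x_(n+1) = x_n - f(x_n)/f'(x_n)
f(x) = 2x^2 - 6x - 1
f'(x) = 4x - 6

Iteration 1:
  f(1.000000) = -5.000000
  f'(1.000000) = -2.000000
  x_1 = 1.000000 - (-5.000000)/(-2.000000) = -1.500000

Iteration 2:
  f(-1.500000) = 12.500000
  f'(-1.500000) = -12.000000
  x_2 = -1.500000 - (12.500000)/(-12.000000) = -0.458333

x_2 = -0.458333


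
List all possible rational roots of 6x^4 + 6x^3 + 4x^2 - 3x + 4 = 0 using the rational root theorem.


Rational root theorem: possible roots are ±p/q where:
  p divides the constant term (4): p ∈ {1, 2, 4}
  q divides the leading coefficient (6): q ∈ {1, 2, 3, 6}

All possible rational roots: -4, -2, -4/3, -1, -2/3, -1/2, -1/3, -1/6, 1/6, 1/3, 1/2, 2/3, 1, 4/3, 2, 4

-4, -2, -4/3, -1, -2/3, -1/2, -1/3, -1/6, 1/6, 1/3, 1/2, 2/3, 1, 4/3, 2, 4


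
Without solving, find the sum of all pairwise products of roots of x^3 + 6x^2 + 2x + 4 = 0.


By Vieta's formulas for x^3 + bx^2 + cx + d = 0:
  r1 + r2 + r3 = -b/a = -6
  r1*r2 + r1*r3 + r2*r3 = c/a = 2
  r1*r2*r3 = -d/a = -4


Sum of pairwise products = 2


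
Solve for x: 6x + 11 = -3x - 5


Starting with: 6x + 11 = -3x - 5
Move all x terms to left: (6 + 3)x = -5 - 11
Simplify: 9x = -16
Divide both sides by 9: x = -16/9

x = -16/9


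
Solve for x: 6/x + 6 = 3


Subtract 6 from both sides: 6/x = -3
Multiply both sides by x: 6 = -3 * x
Divide by -3: x = -2

x = -2


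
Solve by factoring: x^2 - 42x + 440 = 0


We need two numbers that multiply to 440 and add to -42.
Those numbers are -22 and -20 (since (-22) * (-20) = 440 and (-22) + (-20) = -42).
So x^2 - 42x + 440 = (x - 22)(x - 20) = 0
Setting each factor to zero: x = 22 or x = 20

x = 20, x = 22


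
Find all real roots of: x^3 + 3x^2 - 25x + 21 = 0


Let p(x) = x^3 + 3x^2 - 25x + 21. By the rational root theorem (leading coefficient 1), any rational root is an integer divisor of 21: try ±1, ±2, ... in turn.
Test x = 1: value = 0 ✓, so (x - 1) is a factor.
Synthetic division by (x - 1): bring down 1; 1(1) + 3 = 4; 4(1) - 25 = -21; (-21)(1) + 21 = 0 → quotient x^2 + 4x - 21, remainder 0.
Solve the quadratic x^2 + 4x - 21 = 0: discriminant = 4^2 - 4(1)(-21) = 16 + 84 = 100.
sqrt(100) = 10, so x = (-4 ± 10)/2: x = 3 or x = -7.

x = -7, x = 1, x = 3


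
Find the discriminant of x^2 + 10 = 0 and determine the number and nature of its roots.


For ax^2 + bx + c = 0, discriminant D = b^2 - 4ac
Here a = 1, b = 0, c = 10
D = (0)^2 - 4(1)(10) = 0 - 40 = -40

D = -40 < 0
The equation has no real roots (2 complex conjugate roots).

Discriminant = -40, no real roots (2 complex conjugate roots)


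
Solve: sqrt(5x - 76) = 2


Square both sides: 5x - 76 = 2^2 = 4
5x = 4 + 76 = 80
x = 16
Check: sqrt(5*16 - 76) = sqrt(4) = 2 ✓

x = 16


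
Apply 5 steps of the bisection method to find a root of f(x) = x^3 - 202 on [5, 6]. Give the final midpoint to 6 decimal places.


f(x) = x^3 - 202
f(5) = -77 < 0
f(6) = 14 > 0

Step 1: midpoint = (5.000000 + 6.000000)/2 = 5.500000
  f(5.500000) = -35.625000
  f(mid) < 0, so root is in [5.500000, 6.000000]

Step 2: midpoint = (5.500000 + 6.000000)/2 = 5.750000
  f(5.750000) = -11.890625
  f(mid) < 0, so root is in [5.750000, 6.000000]

Step 3: midpoint = (5.750000 + 6.000000)/2 = 5.875000
  f(5.875000) = 0.779297
  f(mid) > 0, so root is in [5.750000, 5.875000]

Step 4: midpoint = (5.750000 + 5.875000)/2 = 5.812500
  f(5.812500) = -5.623779
  f(mid) < 0, so root is in [5.812500, 5.875000]

Step 5: midpoint = (5.812500 + 5.875000)/2 = 5.843750
  f(5.843750) = -2.439362
  f(mid) < 0, so root is in [5.843750, 5.875000]

midpoint = 5.843750


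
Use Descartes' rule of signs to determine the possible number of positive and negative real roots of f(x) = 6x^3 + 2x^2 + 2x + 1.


Descartes' rule of signs:

For positive roots, count sign changes in f(x) = 6x^3 + 2x^2 + 2x + 1:
Signs of coefficients: +, +, +, +
Number of sign changes: 0
Possible positive real roots: 0

For negative roots, examine f(-x) = -6x^3 + 2x^2 - 2x + 1:
Signs of coefficients: -, +, -, +
Number of sign changes: 3
Possible negative real roots: 3, 1

Positive roots: 0; Negative roots: 3 or 1


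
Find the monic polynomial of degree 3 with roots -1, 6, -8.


A monic polynomial with roots -1, 6, -8 is:
p(x) = (x + 1)(x - 6)(x + 8)
After multiplying by (x + 1): x + 1
After multiplying by (x - 6): x^2 - 5x - 6
After multiplying by (x + 8): x^3 + 3x^2 - 46x - 48

x^3 + 3x^2 - 46x - 48


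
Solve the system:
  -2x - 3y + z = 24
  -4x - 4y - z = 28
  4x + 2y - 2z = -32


Using Cramer's rule. Expand each determinant along the first row.
D  = (-2)*[(-4)*(-2) - (-1)*2] - (-3)*[(-4)*(-2) - (-1)*4] + 1*[(-4)*2 - (-4)*4]
  = (-2)*(10) - (-3)*(12) + 1*(8) = 24
Dx = 24*[(-4)*(-2) - (-1)*2] - (-3)*[28*(-2) - (-1)*(-32)] + 1*[28*2 - (-4)*(-32)]
  = 24*(10) - (-3)*(-88) + 1*(-72) = -96
Dy = (-2)*[28*(-2) - (-1)*(-32)] - 24*[(-4)*(-2) - (-1)*4] + 1*[(-4)*(-32) - 28*4]
  = (-2)*(-88) - 24*(12) + 1*(16) = -96
Dz = (-2)*[(-4)*(-32) - 28*2] - (-3)*[(-4)*(-32) - 28*4] + 24*[(-4)*2 - (-4)*4]
  = (-2)*(72) - (-3)*(16) + 24*(8) = 96
x = Dx/D = -96/24 = -4, y = Dy/D = -96/24 = -4, z = Dz/D = 96/24 = 4
Check eq1: (-2)(-4) + (-3)(-4) + (1)(4) = 24 = 24 ✓
Check eq2: (-4)(-4) + (-4)(-4) + (-1)(4) = 28 = 28 ✓
Check eq3: (4)(-4) + (2)(-4) + (-2)(4) = -32 = -32 ✓

x = -4, y = -4, z = 4


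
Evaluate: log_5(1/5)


We need the exponent such that 5^? = 1/5
5^(-1) = 1/5^1 = 1/5
Therefore log_5(1/5) = -1

-1


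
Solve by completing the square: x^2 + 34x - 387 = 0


Start: x^2 + 34x - 387 = 0
Move constant: x^2 + 34x = 387
Half of 34 is 17, squared is 289
Add 289 to both sides: x^2 + 34x + 289 = 676
(x + 17)^2 = 676
x + 17 = ±26
x = -17 + 26 = 9 or x = -17 - 26 = -43

x = -43, x = 9


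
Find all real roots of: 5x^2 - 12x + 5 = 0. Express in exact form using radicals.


Using the quadratic formula: x = (-b ± sqrt(b^2 - 4ac)) / (2a)
Here a = 5, b = -12, c = 5
Discriminant = b^2 - 4ac = (-12)^2 - 4(5)(5) = 144 - 100 = 44
Since discriminant = 44 > 0, there are two real roots.
x = (12 ± 2*sqrt(11)) / 10
Simplifying: x = (6 ± sqrt(11)) / 5
Numerically: x ≈ 1.8633 or x ≈ 0.5367

x = (6 + sqrt(11)) / 5 or x = (6 - sqrt(11)) / 5


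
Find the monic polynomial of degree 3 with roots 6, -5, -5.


A monic polynomial with roots 6, -5, -5 is:
p(x) = (x - 6)(x + 5)(x + 5)
After multiplying by (x - 6): x - 6
After multiplying by (x + 5): x^2 - x - 30
After multiplying by (x + 5): x^3 + 4x^2 - 35x - 150

x^3 + 4x^2 - 35x - 150


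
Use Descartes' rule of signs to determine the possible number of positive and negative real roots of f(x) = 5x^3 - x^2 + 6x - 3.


Descartes' rule of signs:

For positive roots, count sign changes in f(x) = 5x^3 - x^2 + 6x - 3:
Signs of coefficients: +, -, +, -
Number of sign changes: 3
Possible positive real roots: 3, 1

For negative roots, examine f(-x) = -5x^3 - x^2 - 6x - 3:
Signs of coefficients: -, -, -, -
Number of sign changes: 0
Possible negative real roots: 0

Positive roots: 3 or 1; Negative roots: 0


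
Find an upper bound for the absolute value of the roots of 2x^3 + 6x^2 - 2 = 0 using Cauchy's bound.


Cauchy's bound: all roots r satisfy |r| <= 1 + max(|a_i/a_n|) for i = 0,...,n-1
where a_n is the leading coefficient.

Coefficients: [2, 6, 0, -2]
Leading coefficient a_n = 2
Ratios |a_i/a_n|: 3, 0, 1
Maximum ratio: 3
Cauchy's bound: |r| <= 1 + 3 = 4

Upper bound = 4


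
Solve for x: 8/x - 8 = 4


Subtract -8 from both sides: 8/x = 12
Multiply both sides by x: 8 = 12 * x
Divide by 12: x = 2/3

x = 2/3


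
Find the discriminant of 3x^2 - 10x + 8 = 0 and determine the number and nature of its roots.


For ax^2 + bx + c = 0, discriminant D = b^2 - 4ac
Here a = 3, b = -10, c = 8
D = (-10)^2 - 4(3)(8) = 100 - 96 = 4

D = 4 > 0 and is a perfect square (sqrt = 2)
The equation has 2 distinct real rational roots.

Discriminant = 4, 2 distinct real rational roots


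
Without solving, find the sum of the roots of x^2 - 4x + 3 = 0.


By Vieta's formulas for ax^2 + bx + c = 0:
  Sum of roots = -b/a
  Product of roots = c/a

Here a = 1, b = -4, c = 3
Sum = -(-4)/1 = 4
Product = 3/1 = 3

Sum = 4


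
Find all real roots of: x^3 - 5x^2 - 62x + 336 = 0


Let p(x) = x^3 - 5x^2 - 62x + 336. By the rational root theorem (leading coefficient 1), any rational root is an integer divisor of 336: try ±1, ±2, ... in turn.
Test x = 1: value = 270 ≠ 0.
Test x = -1: value = 392 ≠ 0.
Test x = 2: value = 200 ≠ 0.
Test x = -2: value = 432 ≠ 0.
Test x = 3: value = 132 ≠ 0.
Test x = -3: value = 450 ≠ 0.
Test x = 4: value = 72 ≠ 0.
Test x = -4: value = 440 ≠ 0.
Test x = 6: value = 0 ✓, so (x - 6) is a factor.
Synthetic division by (x - 6): bring down 1; 1(6) - 5 = 1; 1(6) - 62 = -56; (-56)(6) + 336 = 0 → quotient x^2 + x - 56, remainder 0.
Solve the quadratic x^2 + x - 56 = 0: discriminant = 1^2 - 4(1)(-56) = 1 + 224 = 225.
sqrt(225) = 15, so x = (-1 ± 15)/2: x = 7 or x = -8.

x = -8, x = 6, x = 7


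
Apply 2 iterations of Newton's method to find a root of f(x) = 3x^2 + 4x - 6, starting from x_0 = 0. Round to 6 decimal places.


Newton's method: x_(n+1) = x_n - f(x_n)/f'(x_n)
f(x) = 3x^2 + 4x - 6
f'(x) = 6x + 4

Iteration 1:
  f(0.000000) = -6.000000
  f'(0.000000) = 4.000000
  x_1 = 0.000000 - (-6.000000)/(4.000000) = 1.500000

Iteration 2:
  f(1.500000) = 6.750000
  f'(1.500000) = 13.000000
  x_2 = 1.500000 - (6.750000)/(13.000000) = 0.980769

x_2 = 0.980769


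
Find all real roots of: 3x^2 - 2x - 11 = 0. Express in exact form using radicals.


Using the quadratic formula: x = (-b ± sqrt(b^2 - 4ac)) / (2a)
Here a = 3, b = -2, c = -11
Discriminant = b^2 - 4ac = (-2)^2 - 4(3)(-11) = 4 + 132 = 136
Since discriminant = 136 > 0, there are two real roots.
x = (2 ± 2*sqrt(34)) / 6
Simplifying: x = (1 ± sqrt(34)) / 3
Numerically: x ≈ 2.2770 or x ≈ -1.6103

x = (1 + sqrt(34)) / 3 or x = (1 - sqrt(34)) / 3


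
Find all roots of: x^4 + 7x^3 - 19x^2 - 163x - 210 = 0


Let p(x) = x^4 + 7x^3 - 19x^2 - 163x - 210. By the rational root theorem (leading coefficient 1), any rational root is an integer divisor of 210: try ±1, ±2, ... in turn.
Test x = 1: value = -384 ≠ 0.
Test x = -1: value = -72 ≠ 0.
Test x = 2: value = -540 ≠ 0.
Test x = -2: value = 0 ✓, so (x + 2) is a factor.
Synthetic division by (x + 2): bring down 1; 1(-2) + 7 = 5; 5(-2) - 19 = -29; (-29)(-2) - 163 = -105; (-105)(-2) - 210 = 0 → quotient x^3 + 5x^2 - 29x - 105, remainder 0.
Continue with the quotient x^3 + 5x^2 - 29x - 105 (candidates must divide 105).
Test x = 3: value = -120 ≠ 0.
Test x = -3: value = 0 ✓, so (x + 3) is a factor.
Synthetic division by (x + 3): bring down 1; 1(-3) + 5 = 2; 2(-3) - 29 = -35; (-35)(-3) - 105 = 0 → quotient x^2 + 2x - 35, remainder 0.
Solve the quadratic x^2 + 2x - 35 = 0: discriminant = 2^2 - 4(1)(-35) = 4 + 140 = 144.
sqrt(144) = 12, so x = (-2 ± 12)/2: x = 5 or x = -7.
Collecting all roots found:

x = -7, x = -3, x = -2, x = 5


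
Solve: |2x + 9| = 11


An absolute value equation |expr| = 11 gives two cases:
Case 1: 2x + 9 = 11
  2x = 2, so x = 1
Case 2: 2x + 9 = -11
  2x = -20, so x = -10

x = -10, x = 1


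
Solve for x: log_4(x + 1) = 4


Convert to exponential form: x + 1 = 4^4 = 256
x = 256 - 1 = 255
Check: log_4(255 + 1) = log_4(256) = log_4(256) = 4 ✓

x = 255


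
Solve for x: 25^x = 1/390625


Express both sides with the same base.
1/390625 = 25^(-4)
Since the bases match: x = -4

x = -4


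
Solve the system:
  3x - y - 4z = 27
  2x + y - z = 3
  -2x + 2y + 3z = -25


Using Cramer's rule. Expand each determinant along the first row.
D  = 3*[1*3 - (-1)*2] - (-1)*[2*3 - (-1)*(-2)] + (-4)*[2*2 - 1*(-2)]
  = 3*(5) - (-1)*(4) + (-4)*(6) = -5
Dx = 27*[1*3 - (-1)*2] - (-1)*[3*3 - (-1)*(-25)] + (-4)*[3*2 - 1*(-25)]
  = 27*(5) - (-1)*(-16) + (-4)*(31) = -5
Dy = 3*[3*3 - (-1)*(-25)] - 27*[2*3 - (-1)*(-2)] + (-4)*[2*(-25) - 3*(-2)]
  = 3*(-16) - 27*(4) + (-4)*(-44) = 20
Dz = 3*[1*(-25) - 3*2] - (-1)*[2*(-25) - 3*(-2)] + 27*[2*2 - 1*(-2)]
  = 3*(-31) - (-1)*(-44) + 27*(6) = 25
x = Dx/D = -5/-5 = 1, y = Dy/D = 20/-5 = -4, z = Dz/D = 25/-5 = -5
Check eq1: (3)(1) + (-1)(-4) + (-4)(-5) = 27 = 27 ✓
Check eq2: (2)(1) + (1)(-4) + (-1)(-5) = 3 = 3 ✓
Check eq3: (-2)(1) + (2)(-4) + (3)(-5) = -25 = -25 ✓

x = 1, y = -4, z = -5


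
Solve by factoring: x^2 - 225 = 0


We need two numbers that multiply to -225 and add to 0.
Those numbers are 15 and -15 (since 15 * (-15) = -225 and 15 + (-15) = 0).
So x^2 - 225 = (x + 15)(x - 15) = 0
Setting each factor to zero: x = -15 or x = 15

x = -15, x = 15


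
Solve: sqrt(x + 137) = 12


Square both sides: x + 137 = 12^2 = 144
x = 144 - 137 = 7
x = 7
Check: sqrt(1*7 + 137) = sqrt(144) = 12 ✓

x = 7


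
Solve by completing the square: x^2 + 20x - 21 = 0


Start: x^2 + 20x - 21 = 0
Move constant: x^2 + 20x = 21
Half of 20 is 10, squared is 100
Add 100 to both sides: x^2 + 20x + 100 = 121
(x + 10)^2 = 121
x + 10 = ±11
x = -10 + 11 = 1 or x = -10 - 11 = -21

x = -21, x = 1


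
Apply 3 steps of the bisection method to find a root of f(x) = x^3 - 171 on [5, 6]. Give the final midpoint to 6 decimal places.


f(x) = x^3 - 171
f(5) = -46 < 0
f(6) = 45 > 0

Step 1: midpoint = (5.000000 + 6.000000)/2 = 5.500000
  f(5.500000) = -4.625000
  f(mid) < 0, so root is in [5.500000, 6.000000]

Step 2: midpoint = (5.500000 + 6.000000)/2 = 5.750000
  f(5.750000) = 19.109375
  f(mid) > 0, so root is in [5.500000, 5.750000]

Step 3: midpoint = (5.500000 + 5.750000)/2 = 5.625000
  f(5.625000) = 6.978516
  f(mid) > 0, so root is in [5.500000, 5.625000]

midpoint = 5.625000


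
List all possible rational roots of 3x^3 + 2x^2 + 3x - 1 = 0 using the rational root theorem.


Rational root theorem: possible roots are ±p/q where:
  p divides the constant term (-1): p ∈ {1}
  q divides the leading coefficient (3): q ∈ {1, 3}

All possible rational roots: -1, -1/3, 1/3, 1

-1, -1/3, 1/3, 1


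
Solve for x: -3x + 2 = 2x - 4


Starting with: -3x + 2 = 2x - 4
Move all x terms to left: (-3 - 2)x = -4 - 2
Simplify: -5x = -6
Divide both sides by -5: x = 6/5

x = 6/5


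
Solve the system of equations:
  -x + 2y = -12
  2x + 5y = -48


Using Cramer's rule:
Determinant D = (-1)(5) - (2)(2) = -5 - 4 = -9
Dx = (-12)(5) - (-48)(2) = -60 + 96 = 36
Dy = (-1)(-48) - (2)(-12) = 48 + 24 = 72
x = Dx/D = 36/-9 = -4
y = Dy/D = 72/-9 = -8

x = -4, y = -8


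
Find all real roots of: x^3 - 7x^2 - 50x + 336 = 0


Let p(x) = x^3 - 7x^2 - 50x + 336. By the rational root theorem (leading coefficient 1), any rational root is an integer divisor of 336: try ±1, ±2, ... in turn.
Test x = 1: value = 280 ≠ 0.
Test x = -1: value = 378 ≠ 0.
Test x = 2: value = 216 ≠ 0.
Test x = -2: value = 400 ≠ 0.
Test x = 3: value = 150 ≠ 0.
Test x = -3: value = 396 ≠ 0.
Test x = 4: value = 88 ≠ 0.
Test x = -4: value = 360 ≠ 0.
Test x = 6: value = 0 ✓, so (x - 6) is a factor.
Synthetic division by (x - 6): bring down 1; 1(6) - 7 = -1; (-1)(6) - 50 = -56; (-56)(6) + 336 = 0 → quotient x^2 - x - 56, remainder 0.
Solve the quadratic x^2 - x - 56 = 0: discriminant = (-1)^2 - 4(1)(-56) = 1 + 224 = 225.
sqrt(225) = 15, so x = (1 ± 15)/2: x = 8 or x = -7.

x = -7, x = 6, x = 8


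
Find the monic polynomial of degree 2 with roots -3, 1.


A monic polynomial with roots -3, 1 is:
p(x) = (x + 3)(x - 1)
After multiplying by (x + 3): x + 3
After multiplying by (x - 1): x^2 + 2x - 3

x^2 + 2x - 3


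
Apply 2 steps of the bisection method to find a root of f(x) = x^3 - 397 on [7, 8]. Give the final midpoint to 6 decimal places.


f(x) = x^3 - 397
f(7) = -54 < 0
f(8) = 115 > 0

Step 1: midpoint = (7.000000 + 8.000000)/2 = 7.500000
  f(7.500000) = 24.875000
  f(mid) > 0, so root is in [7.000000, 7.500000]

Step 2: midpoint = (7.000000 + 7.500000)/2 = 7.250000
  f(7.250000) = -15.921875
  f(mid) < 0, so root is in [7.250000, 7.500000]

midpoint = 7.250000


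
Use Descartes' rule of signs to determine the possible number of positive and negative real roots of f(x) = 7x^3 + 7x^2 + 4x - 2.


Descartes' rule of signs:

For positive roots, count sign changes in f(x) = 7x^3 + 7x^2 + 4x - 2:
Signs of coefficients: +, +, +, -
Number of sign changes: 1
Possible positive real roots: 1

For negative roots, examine f(-x) = -7x^3 + 7x^2 - 4x - 2:
Signs of coefficients: -, +, -, -
Number of sign changes: 2
Possible negative real roots: 2, 0

Positive roots: 1; Negative roots: 2 or 0


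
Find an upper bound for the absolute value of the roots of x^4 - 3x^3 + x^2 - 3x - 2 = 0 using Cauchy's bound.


Cauchy's bound: all roots r satisfy |r| <= 1 + max(|a_i/a_n|) for i = 0,...,n-1
where a_n is the leading coefficient.

Coefficients: [1, -3, 1, -3, -2]
Leading coefficient a_n = 1
Ratios |a_i/a_n|: 3, 1, 3, 2
Maximum ratio: 3
Cauchy's bound: |r| <= 1 + 3 = 4

Upper bound = 4


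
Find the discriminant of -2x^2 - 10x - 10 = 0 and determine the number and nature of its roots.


For ax^2 + bx + c = 0, discriminant D = b^2 - 4ac
Here a = -2, b = -10, c = -10
D = (-10)^2 - 4(-2)(-10) = 100 - 80 = 20

D = 20 > 0 but not a perfect square
The equation has 2 distinct real irrational roots.

Discriminant = 20, 2 distinct real irrational roots


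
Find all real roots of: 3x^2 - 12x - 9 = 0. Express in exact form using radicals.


Using the quadratic formula: x = (-b ± sqrt(b^2 - 4ac)) / (2a)
Here a = 3, b = -12, c = -9
Discriminant = b^2 - 4ac = (-12)^2 - 4(3)(-9) = 144 + 108 = 252
Since discriminant = 252 > 0, there are two real roots.
x = (12 ± 6*sqrt(7)) / 6
Simplifying: x = 2 ± sqrt(7)
Numerically: x ≈ 4.6458 or x ≈ -0.6458

x = 2 + sqrt(7) or x = 2 - sqrt(7)


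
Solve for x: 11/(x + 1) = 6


Multiply both sides by (x + 1): 11 = 6(x + 1)
Distribute: 11 = 6x + 6
6x = 11 - 6 = 5
x = 5/6

x = 5/6


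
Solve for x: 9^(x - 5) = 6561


Express both sides with the same base.
6561 = 9^4
Since the bases match, equate exponents: x - 5 = 4
So x = 4 - (-5) = 9

x = 9


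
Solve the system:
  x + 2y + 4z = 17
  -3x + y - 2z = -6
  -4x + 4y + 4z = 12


Using Cramer's rule. Expand each determinant along the first row.
D  = 1*[1*4 - (-2)*4] - 2*[(-3)*4 - (-2)*(-4)] + 4*[(-3)*4 - 1*(-4)]
  = 1*(12) - 2*(-20) + 4*(-8) = 20
Dx = 17*[1*4 - (-2)*4] - 2*[(-6)*4 - (-2)*12] + 4*[(-6)*4 - 1*12]
  = 17*(12) - 2*(0) + 4*(-36) = 60
Dy = 1*[(-6)*4 - (-2)*12] - 17*[(-3)*4 - (-2)*(-4)] + 4*[(-3)*12 - (-6)*(-4)]
  = 1*(0) - 17*(-20) + 4*(-60) = 100
Dz = 1*[1*12 - (-6)*4] - 2*[(-3)*12 - (-6)*(-4)] + 17*[(-3)*4 - 1*(-4)]
  = 1*(36) - 2*(-60) + 17*(-8) = 20
x = Dx/D = 60/20 = 3, y = Dy/D = 100/20 = 5, z = Dz/D = 20/20 = 1
Check eq1: (1)(3) + (2)(5) + (4)(1) = 17 = 17 ✓
Check eq2: (-3)(3) + (1)(5) + (-2)(1) = -6 = -6 ✓
Check eq3: (-4)(3) + (4)(5) + (4)(1) = 12 = 12 ✓

x = 3, y = 5, z = 1


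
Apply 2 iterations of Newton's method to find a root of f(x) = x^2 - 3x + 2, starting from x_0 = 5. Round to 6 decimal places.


Newton's method: x_(n+1) = x_n - f(x_n)/f'(x_n)
f(x) = x^2 - 3x + 2
f'(x) = 2x - 3

Iteration 1:
  f(5.000000) = 12.000000
  f'(5.000000) = 7.000000
  x_1 = 5.000000 - (12.000000)/(7.000000) = 3.285714

Iteration 2:
  f(3.285714) = 2.938776
  f'(3.285714) = 3.571429
  x_2 = 3.285714 - (2.938776)/(3.571429) = 2.462857

x_2 = 2.462857


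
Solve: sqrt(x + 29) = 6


Square both sides: x + 29 = 6^2 = 36
x = 36 - 29 = 7
x = 7
Check: sqrt(1*7 + 29) = sqrt(36) = 6 ✓

x = 7


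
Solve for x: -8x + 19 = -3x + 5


Starting with: -8x + 19 = -3x + 5
Move all x terms to left: (-8 + 3)x = 5 - 19
Simplify: -5x = -14
Divide both sides by -5: x = 14/5

x = 14/5


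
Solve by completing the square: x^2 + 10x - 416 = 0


Start: x^2 + 10x - 416 = 0
Move constant: x^2 + 10x = 416
Half of 10 is 5, squared is 25
Add 25 to both sides: x^2 + 10x + 25 = 441
(x + 5)^2 = 441
x + 5 = ±21
x = -5 + 21 = 16 or x = -5 - 21 = -26

x = -26, x = 16


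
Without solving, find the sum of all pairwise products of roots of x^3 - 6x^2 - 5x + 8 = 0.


By Vieta's formulas for x^3 + bx^2 + cx + d = 0:
  r1 + r2 + r3 = -b/a = 6
  r1*r2 + r1*r3 + r2*r3 = c/a = -5
  r1*r2*r3 = -d/a = -8


Sum of pairwise products = -5


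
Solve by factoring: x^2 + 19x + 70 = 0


We need two numbers that multiply to 70 and add to 19.
Those numbers are 5 and 14 (since 5 * 14 = 70 and 5 + 14 = 19).
So x^2 + 19x + 70 = (x + 5)(x + 14) = 0
Setting each factor to zero: x = -5 or x = -14

x = -14, x = -5


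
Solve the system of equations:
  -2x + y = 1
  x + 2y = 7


Using Cramer's rule:
Determinant D = (-2)(2) - (1)(1) = -4 - 1 = -5
Dx = (1)(2) - (7)(1) = 2 - 7 = -5
Dy = (-2)(7) - (1)(1) = -14 - 1 = -15
x = Dx/D = -5/-5 = 1
y = Dy/D = -15/-5 = 3

x = 1, y = 3


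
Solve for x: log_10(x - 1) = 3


Convert to exponential form: x - 1 = 10^3 = 1000
x = 1000 + 1 = 1001
Check: log_10(1001 - 1) = log_10(1000) = log_10(1000) = 3 ✓

x = 1001


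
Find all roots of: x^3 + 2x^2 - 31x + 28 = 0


Let p(x) = x^3 + 2x^2 - 31x + 28. By the rational root theorem (leading coefficient 1), any rational root is an integer divisor of 28: try ±1, ±2, ... in turn.
Test x = 1: value = 0 ✓, so (x - 1) is a factor.
Synthetic division by (x - 1): bring down 1; 1(1) + 2 = 3; 3(1) - 31 = -28; (-28)(1) + 28 = 0 → quotient x^2 + 3x - 28, remainder 0.
Solve the quadratic x^2 + 3x - 28 = 0: discriminant = 3^2 - 4(1)(-28) = 9 + 112 = 121.
sqrt(121) = 11, so x = (-3 ± 11)/2: x = 4 or x = -7.
Collecting all roots found:

x = -7, x = 1, x = 4


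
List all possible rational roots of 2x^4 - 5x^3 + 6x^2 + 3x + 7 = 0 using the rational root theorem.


Rational root theorem: possible roots are ±p/q where:
  p divides the constant term (7): p ∈ {1, 7}
  q divides the leading coefficient (2): q ∈ {1, 2}

All possible rational roots: -7, -7/2, -1, -1/2, 1/2, 1, 7/2, 7

-7, -7/2, -1, -1/2, 1/2, 1, 7/2, 7


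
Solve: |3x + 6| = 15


An absolute value equation |expr| = 15 gives two cases:
Case 1: 3x + 6 = 15
  3x = 9, so x = 3
Case 2: 3x + 6 = -15
  3x = -21, so x = -7

x = -7, x = 3


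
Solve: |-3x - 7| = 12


An absolute value equation |expr| = 12 gives two cases:
Case 1: -3x - 7 = 12
  -3x = 19, so x = -19/3
Case 2: -3x - 7 = -12
  -3x = -5, so x = 5/3

x = -19/3, x = 5/3


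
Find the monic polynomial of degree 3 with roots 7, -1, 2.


A monic polynomial with roots 7, -1, 2 is:
p(x) = (x - 7)(x + 1)(x - 2)
After multiplying by (x - 7): x - 7
After multiplying by (x + 1): x^2 - 6x - 7
After multiplying by (x - 2): x^3 - 8x^2 + 5x + 14

x^3 - 8x^2 + 5x + 14


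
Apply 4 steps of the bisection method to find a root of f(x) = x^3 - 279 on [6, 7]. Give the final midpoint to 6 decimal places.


f(x) = x^3 - 279
f(6) = -63 < 0
f(7) = 64 > 0

Step 1: midpoint = (6.000000 + 7.000000)/2 = 6.500000
  f(6.500000) = -4.375000
  f(mid) < 0, so root is in [6.500000, 7.000000]

Step 2: midpoint = (6.500000 + 7.000000)/2 = 6.750000
  f(6.750000) = 28.546875
  f(mid) > 0, so root is in [6.500000, 6.750000]

Step 3: midpoint = (6.500000 + 6.750000)/2 = 6.625000
  f(6.625000) = 11.775391
  f(mid) > 0, so root is in [6.500000, 6.625000]

Step 4: midpoint = (6.500000 + 6.625000)/2 = 6.562500
  f(6.562500) = 3.623291
  f(mid) > 0, so root is in [6.500000, 6.562500]

midpoint = 6.562500


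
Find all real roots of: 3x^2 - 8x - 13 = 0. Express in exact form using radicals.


Using the quadratic formula: x = (-b ± sqrt(b^2 - 4ac)) / (2a)
Here a = 3, b = -8, c = -13
Discriminant = b^2 - 4ac = (-8)^2 - 4(3)(-13) = 64 + 156 = 220
Since discriminant = 220 > 0, there are two real roots.
x = (8 ± 2*sqrt(55)) / 6
Simplifying: x = (4 ± sqrt(55)) / 3
Numerically: x ≈ 3.8054 or x ≈ -1.1387

x = (4 + sqrt(55)) / 3 or x = (4 - sqrt(55)) / 3


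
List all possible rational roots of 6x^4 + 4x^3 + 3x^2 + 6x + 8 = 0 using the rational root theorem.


Rational root theorem: possible roots are ±p/q where:
  p divides the constant term (8): p ∈ {1, 2, 4, 8}
  q divides the leading coefficient (6): q ∈ {1, 2, 3, 6}

All possible rational roots: -8, -4, -8/3, -2, -4/3, -1, -2/3, -1/2, -1/3, -1/6, 1/6, 1/3, 1/2, 2/3, 1, 4/3, 2, 8/3, 4, 8

-8, -4, -8/3, -2, -4/3, -1, -2/3, -1/2, -1/3, -1/6, 1/6, 1/3, 1/2, 2/3, 1, 4/3, 2, 8/3, 4, 8


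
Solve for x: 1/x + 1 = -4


Subtract 1 from both sides: 1/x = -5
Multiply both sides by x: 1 = -5 * x
Divide by -5: x = -1/5

x = -1/5


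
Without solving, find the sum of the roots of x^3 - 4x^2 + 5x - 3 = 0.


By Vieta's formulas for x^3 + bx^2 + cx + d = 0:
  r1 + r2 + r3 = -b/a = 4
  r1*r2 + r1*r3 + r2*r3 = c/a = 5
  r1*r2*r3 = -d/a = 3


Sum = 4


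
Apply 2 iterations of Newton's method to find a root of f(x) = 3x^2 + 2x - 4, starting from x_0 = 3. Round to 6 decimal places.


Newton's method: x_(n+1) = x_n - f(x_n)/f'(x_n)
f(x) = 3x^2 + 2x - 4
f'(x) = 6x + 2

Iteration 1:
  f(3.000000) = 29.000000
  f'(3.000000) = 20.000000
  x_1 = 3.000000 - (29.000000)/(20.000000) = 1.550000

Iteration 2:
  f(1.550000) = 6.307500
  f'(1.550000) = 11.300000
  x_2 = 1.550000 - (6.307500)/(11.300000) = 0.991814

x_2 = 0.991814


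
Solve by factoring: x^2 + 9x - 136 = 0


We need two numbers that multiply to -136 and add to 9.
Those numbers are 17 and -8 (since 17 * (-8) = -136 and 17 + (-8) = 9).
So x^2 + 9x - 136 = (x + 17)(x - 8) = 0
Setting each factor to zero: x = -17 or x = 8

x = -17, x = 8


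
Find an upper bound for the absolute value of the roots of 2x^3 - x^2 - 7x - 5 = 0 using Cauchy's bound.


Cauchy's bound: all roots r satisfy |r| <= 1 + max(|a_i/a_n|) for i = 0,...,n-1
where a_n is the leading coefficient.

Coefficients: [2, -1, -7, -5]
Leading coefficient a_n = 2
Ratios |a_i/a_n|: 1/2, 7/2, 5/2
Maximum ratio: 7/2
Cauchy's bound: |r| <= 1 + 7/2 = 9/2

Upper bound = 9/2


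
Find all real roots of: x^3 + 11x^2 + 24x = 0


The constant term is 0, so x = 0 is a root. Factor out x:
  x(x^2 + 11x + 24) = 0
Solve the quadratic x^2 + 11x + 24 = 0: discriminant = 11^2 - 4(1)(24) = 121 - 96 = 25.
sqrt(25) = 5, so x = (-11 ± 5)/2: x = -3 or x = -8.

x = -8, x = -3, x = 0


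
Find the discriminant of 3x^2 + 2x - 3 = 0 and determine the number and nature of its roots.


For ax^2 + bx + c = 0, discriminant D = b^2 - 4ac
Here a = 3, b = 2, c = -3
D = (2)^2 - 4(3)(-3) = 4 + 36 = 40

D = 40 > 0 but not a perfect square
The equation has 2 distinct real irrational roots.

Discriminant = 40, 2 distinct real irrational roots


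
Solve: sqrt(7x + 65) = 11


Square both sides: 7x + 65 = 11^2 = 121
7x = 121 - 65 = 56
x = 8
Check: sqrt(7*8 + 65) = sqrt(121) = 11 ✓

x = 8


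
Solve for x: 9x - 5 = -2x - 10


Starting with: 9x - 5 = -2x - 10
Move all x terms to left: (9 + 2)x = -10 + 5
Simplify: 11x = -5
Divide both sides by 11: x = -5/11

x = -5/11


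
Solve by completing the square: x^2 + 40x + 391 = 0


Start: x^2 + 40x + 391 = 0
Move constant: x^2 + 40x = -391
Half of 40 is 20, squared is 400
Add 400 to both sides: x^2 + 40x + 400 = 9
(x + 20)^2 = 9
x + 20 = ±3
x = -20 + 3 = -17 or x = -20 - 3 = -23

x = -23, x = -17


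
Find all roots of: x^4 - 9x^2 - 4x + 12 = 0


Let p(x) = x^4 - 9x^2 - 4x + 12. By the rational root theorem (leading coefficient 1), any rational root is an integer divisor of 12: try ±1, ±2, ... in turn.
Test x = 1: value = 0 ✓, so (x - 1) is a factor.
Synthetic division by (x - 1): bring down 1; 1(1) + 0 = 1; 1(1) - 9 = -8; (-8)(1) - 4 = -12; (-12)(1) + 12 = 0 → quotient x^3 + x^2 - 8x - 12, remainder 0.
Continue with the quotient x^3 + x^2 - 8x - 12 (candidates must divide 12; re-test x = 1 first in case it repeats).
Test x = 1: value = -18 ≠ 0.
Test x = -1: value = -4 ≠ 0.
Test x = 2: value = -16 ≠ 0.
Test x = -2: value = 0 ✓, so (x + 2) is a factor.
Synthetic division by (x + 2): bring down 1; 1(-2) + 1 = -1; (-1)(-2) - 8 = -6; (-6)(-2) - 12 = 0 → quotient x^2 - x - 6, remainder 0.
Solve the quadratic x^2 - x - 6 = 0: discriminant = (-1)^2 - 4(1)(-6) = 1 + 24 = 25.
sqrt(25) = 5, so x = (1 ± 5)/2: x = 3 or x = -2.
Collecting all roots found:

x = -2 (multiplicity 2), x = 1, x = 3


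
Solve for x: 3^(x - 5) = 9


Express both sides with the same base.
9 = 3^2
Since the bases match, equate exponents: x - 5 = 2
So x = 2 - (-5) = 7

x = 7


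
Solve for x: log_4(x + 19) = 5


Convert to exponential form: x + 19 = 4^5 = 1024
x = 1024 - 19 = 1005
Check: log_4(1005 + 19) = log_4(1024) = log_4(1024) = 5 ✓

x = 1005


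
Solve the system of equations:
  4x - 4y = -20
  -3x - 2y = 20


Using Cramer's rule:
Determinant D = (4)(-2) - (-3)(-4) = -8 - 12 = -20
Dx = (-20)(-2) - (20)(-4) = 40 + 80 = 120
Dy = (4)(20) - (-3)(-20) = 80 - 60 = 20
x = Dx/D = 120/-20 = -6
y = Dy/D = 20/-20 = -1

x = -6, y = -1


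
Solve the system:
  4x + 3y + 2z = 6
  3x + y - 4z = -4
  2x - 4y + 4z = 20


Using Cramer's rule. Expand each determinant along the first row.
D  = 4*[1*4 - (-4)*(-4)] - 3*[3*4 - (-4)*2] + 2*[3*(-4) - 1*2]
  = 4*(-12) - 3*(20) + 2*(-14) = -136
Dx = 6*[1*4 - (-4)*(-4)] - 3*[(-4)*4 - (-4)*20] + 2*[(-4)*(-4) - 1*20]
  = 6*(-12) - 3*(64) + 2*(-4) = -272
Dy = 4*[(-4)*4 - (-4)*20] - 6*[3*4 - (-4)*2] + 2*[3*20 - (-4)*2]
  = 4*(64) - 6*(20) + 2*(68) = 272
Dz = 4*[1*20 - (-4)*(-4)] - 3*[3*20 - (-4)*2] + 6*[3*(-4) - 1*2]
  = 4*(4) - 3*(68) + 6*(-14) = -272
x = Dx/D = -272/-136 = 2, y = Dy/D = 272/-136 = -2, z = Dz/D = -272/-136 = 2
Check eq1: (4)(2) + (3)(-2) + (2)(2) = 6 = 6 ✓
Check eq2: (3)(2) + (1)(-2) + (-4)(2) = -4 = -4 ✓
Check eq3: (2)(2) + (-4)(-2) + (4)(2) = 20 = 20 ✓

x = 2, y = -2, z = 2


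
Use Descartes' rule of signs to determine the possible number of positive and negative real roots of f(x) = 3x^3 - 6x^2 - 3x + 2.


Descartes' rule of signs:

For positive roots, count sign changes in f(x) = 3x^3 - 6x^2 - 3x + 2:
Signs of coefficients: +, -, -, +
Number of sign changes: 2
Possible positive real roots: 2, 0

For negative roots, examine f(-x) = -3x^3 - 6x^2 + 3x + 2:
Signs of coefficients: -, -, +, +
Number of sign changes: 1
Possible negative real roots: 1

Positive roots: 2 or 0; Negative roots: 1


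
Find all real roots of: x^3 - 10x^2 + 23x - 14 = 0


Let p(x) = x^3 - 10x^2 + 23x - 14. By the rational root theorem (leading coefficient 1), any rational root is an integer divisor of 14: try ±1, ±2, ... in turn.
Test x = 1: value = 0 ✓, so (x - 1) is a factor.
Synthetic division by (x - 1): bring down 1; 1(1) - 10 = -9; (-9)(1) + 23 = 14; 14(1) - 14 = 0 → quotient x^2 - 9x + 14, remainder 0.
Solve the quadratic x^2 - 9x + 14 = 0: discriminant = (-9)^2 - 4(1)(14) = 81 - 56 = 25.
sqrt(25) = 5, so x = (9 ± 5)/2: x = 7 or x = 2.

x = 1, x = 2, x = 7


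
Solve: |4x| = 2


An absolute value equation |expr| = 2 gives two cases:
Case 1: 4x = 2
  4x = 2, so x = 1/2
Case 2: 4x = -2
  4x = -2, so x = -1/2

x = -1/2, x = 1/2


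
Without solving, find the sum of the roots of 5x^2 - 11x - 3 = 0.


By Vieta's formulas for ax^2 + bx + c = 0:
  Sum of roots = -b/a
  Product of roots = c/a

Here a = 5, b = -11, c = -3
Sum = -(-11)/5 = 11/5
Product = -3/5 = -3/5

Sum = 11/5


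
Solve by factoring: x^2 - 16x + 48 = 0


We need two numbers that multiply to 48 and add to -16.
Those numbers are -12 and -4 (since (-12) * (-4) = 48 and (-12) + (-4) = -16).
So x^2 - 16x + 48 = (x - 12)(x - 4) = 0
Setting each factor to zero: x = 12 or x = 4

x = 4, x = 12


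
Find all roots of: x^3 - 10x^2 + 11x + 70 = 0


Let p(x) = x^3 - 10x^2 + 11x + 70. By the rational root theorem (leading coefficient 1), any rational root is an integer divisor of 70: try ±1, ±2, ... in turn.
Test x = 1: value = 72 ≠ 0.
Test x = -1: value = 48 ≠ 0.
Test x = 2: value = 60 ≠ 0.
Test x = -2: value = 0 ✓, so (x + 2) is a factor.
Synthetic division by (x + 2): bring down 1; 1(-2) - 10 = -12; (-12)(-2) + 11 = 35; 35(-2) + 70 = 0 → quotient x^2 - 12x + 35, remainder 0.
Solve the quadratic x^2 - 12x + 35 = 0: discriminant = (-12)^2 - 4(1)(35) = 144 - 140 = 4.
sqrt(4) = 2, so x = (12 ± 2)/2: x = 7 or x = 5.
Collecting all roots found:

x = -2, x = 5, x = 7


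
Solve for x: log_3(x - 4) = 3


Convert to exponential form: x - 4 = 3^3 = 27
x = 27 + 4 = 31
Check: log_3(31 - 4) = log_3(27) = log_3(27) = 3 ✓

x = 31


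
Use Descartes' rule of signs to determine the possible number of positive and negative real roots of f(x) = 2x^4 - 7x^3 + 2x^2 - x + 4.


Descartes' rule of signs:

For positive roots, count sign changes in f(x) = 2x^4 - 7x^3 + 2x^2 - x + 4:
Signs of coefficients: +, -, +, -, +
Number of sign changes: 4
Possible positive real roots: 4, 2, 0

For negative roots, examine f(-x) = 2x^4 + 7x^3 + 2x^2 + x + 4:
Signs of coefficients: +, +, +, +, +
Number of sign changes: 0
Possible negative real roots: 0

Positive roots: 4 or 2 or 0; Negative roots: 0


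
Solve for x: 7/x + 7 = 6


Subtract 7 from both sides: 7/x = -1
Multiply both sides by x: 7 = -1 * x
Divide by -1: x = -7

x = -7


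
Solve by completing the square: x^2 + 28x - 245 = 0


Start: x^2 + 28x - 245 = 0
Move constant: x^2 + 28x = 245
Half of 28 is 14, squared is 196
Add 196 to both sides: x^2 + 28x + 196 = 441
(x + 14)^2 = 441
x + 14 = ±21
x = -14 + 21 = 7 or x = -14 - 21 = -35

x = -35, x = 7


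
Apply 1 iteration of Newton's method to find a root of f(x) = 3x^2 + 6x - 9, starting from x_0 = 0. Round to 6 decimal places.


Newton's method: x_(n+1) = x_n - f(x_n)/f'(x_n)
f(x) = 3x^2 + 6x - 9
f'(x) = 6x + 6

Iteration 1:
  f(0.000000) = -9.000000
  f'(0.000000) = 6.000000
  x_1 = 0.000000 - (-9.000000)/(6.000000) = 1.500000

x_1 = 1.500000


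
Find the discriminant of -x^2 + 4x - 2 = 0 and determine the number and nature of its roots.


For ax^2 + bx + c = 0, discriminant D = b^2 - 4ac
Here a = -1, b = 4, c = -2
D = (4)^2 - 4(-1)(-2) = 16 - 8 = 8

D = 8 > 0 but not a perfect square
The equation has 2 distinct real irrational roots.

Discriminant = 8, 2 distinct real irrational roots


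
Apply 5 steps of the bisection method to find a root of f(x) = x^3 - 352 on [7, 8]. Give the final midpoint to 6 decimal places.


f(x) = x^3 - 352
f(7) = -9 < 0
f(8) = 160 > 0

Step 1: midpoint = (7.000000 + 8.000000)/2 = 7.500000
  f(7.500000) = 69.875000
  f(mid) > 0, so root is in [7.000000, 7.500000]

Step 2: midpoint = (7.000000 + 7.500000)/2 = 7.250000
  f(7.250000) = 29.078125
  f(mid) > 0, so root is in [7.000000, 7.250000]

Step 3: midpoint = (7.000000 + 7.250000)/2 = 7.125000
  f(7.125000) = 9.705078
  f(mid) > 0, so root is in [7.000000, 7.125000]

Step 4: midpoint = (7.000000 + 7.125000)/2 = 7.062500
  f(7.062500) = 0.269775
  f(mid) > 0, so root is in [7.000000, 7.062500]

Step 5: midpoint = (7.000000 + 7.062500)/2 = 7.031250
  f(7.031250) = -4.385712
  f(mid) < 0, so root is in [7.031250, 7.062500]

midpoint = 7.031250
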